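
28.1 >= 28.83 False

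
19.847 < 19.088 False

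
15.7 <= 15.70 True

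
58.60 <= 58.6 True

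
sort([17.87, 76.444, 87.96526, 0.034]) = [0.034, 17.87, 76.444, 87.96526]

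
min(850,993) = 850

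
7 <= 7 True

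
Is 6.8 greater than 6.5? Yes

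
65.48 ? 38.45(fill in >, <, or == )>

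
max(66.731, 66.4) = 66.731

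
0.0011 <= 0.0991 True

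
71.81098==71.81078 False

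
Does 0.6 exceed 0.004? Yes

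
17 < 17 False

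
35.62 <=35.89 True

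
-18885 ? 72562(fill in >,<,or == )<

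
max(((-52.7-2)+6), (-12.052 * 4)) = -48.208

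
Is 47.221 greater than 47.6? No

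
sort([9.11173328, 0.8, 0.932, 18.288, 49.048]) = [0.8, 0.932, 9.11173328, 18.288, 49.048]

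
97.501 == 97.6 False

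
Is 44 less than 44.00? No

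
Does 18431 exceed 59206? No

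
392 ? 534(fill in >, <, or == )<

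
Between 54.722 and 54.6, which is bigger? 54.722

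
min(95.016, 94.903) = 94.903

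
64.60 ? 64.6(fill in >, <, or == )==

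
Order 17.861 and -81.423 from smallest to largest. -81.423, 17.861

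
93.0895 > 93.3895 False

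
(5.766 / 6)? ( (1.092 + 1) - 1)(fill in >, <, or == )<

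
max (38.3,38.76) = 38.76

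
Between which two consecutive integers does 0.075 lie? 0 and 1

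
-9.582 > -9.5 False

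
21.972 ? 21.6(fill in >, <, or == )>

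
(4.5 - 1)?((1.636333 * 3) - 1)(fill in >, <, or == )<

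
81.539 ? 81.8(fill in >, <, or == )<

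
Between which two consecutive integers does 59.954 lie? 59 and 60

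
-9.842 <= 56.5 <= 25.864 False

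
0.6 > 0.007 True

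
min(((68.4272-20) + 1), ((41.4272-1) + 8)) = 48.4272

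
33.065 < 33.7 True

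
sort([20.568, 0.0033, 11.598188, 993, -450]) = [-450, 0.0033, 11.598188, 20.568, 993]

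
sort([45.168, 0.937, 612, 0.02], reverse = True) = [612, 45.168, 0.937, 0.02]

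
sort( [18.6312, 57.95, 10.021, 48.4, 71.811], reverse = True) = [71.811, 57.95, 48.4, 18.6312, 10.021]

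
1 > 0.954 True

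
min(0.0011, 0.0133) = 0.0011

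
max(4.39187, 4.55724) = 4.55724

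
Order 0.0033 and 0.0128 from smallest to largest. 0.0033, 0.0128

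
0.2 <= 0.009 False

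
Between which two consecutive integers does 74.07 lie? 74 and 75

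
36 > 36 False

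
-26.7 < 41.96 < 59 True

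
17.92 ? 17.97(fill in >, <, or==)<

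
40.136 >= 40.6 False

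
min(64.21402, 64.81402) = 64.21402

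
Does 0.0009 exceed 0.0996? No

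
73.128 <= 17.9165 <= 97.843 False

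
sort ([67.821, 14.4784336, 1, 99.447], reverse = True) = [99.447, 67.821, 14.4784336, 1]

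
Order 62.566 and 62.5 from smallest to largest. 62.5, 62.566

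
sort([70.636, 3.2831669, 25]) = [3.2831669, 25, 70.636]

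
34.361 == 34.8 False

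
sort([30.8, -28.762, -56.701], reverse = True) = [30.8, -28.762, -56.701]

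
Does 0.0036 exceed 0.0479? No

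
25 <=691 True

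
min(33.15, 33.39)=33.15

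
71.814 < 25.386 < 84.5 False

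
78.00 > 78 False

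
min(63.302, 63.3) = 63.3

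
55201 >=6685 True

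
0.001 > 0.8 False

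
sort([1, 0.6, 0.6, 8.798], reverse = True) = [8.798, 1, 0.6, 0.6]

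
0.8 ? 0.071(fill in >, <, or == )>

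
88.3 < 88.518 True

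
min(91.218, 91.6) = 91.218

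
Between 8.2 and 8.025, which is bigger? 8.2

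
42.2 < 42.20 False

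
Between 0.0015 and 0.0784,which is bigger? 0.0784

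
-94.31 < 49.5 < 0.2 False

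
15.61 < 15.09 False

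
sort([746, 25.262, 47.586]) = [25.262, 47.586, 746]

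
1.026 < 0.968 False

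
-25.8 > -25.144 False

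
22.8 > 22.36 True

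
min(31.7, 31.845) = 31.7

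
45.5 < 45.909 True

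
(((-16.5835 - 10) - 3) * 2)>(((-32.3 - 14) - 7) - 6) True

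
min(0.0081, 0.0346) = 0.0081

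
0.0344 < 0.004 False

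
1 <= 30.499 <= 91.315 True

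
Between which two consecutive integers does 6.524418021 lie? 6 and 7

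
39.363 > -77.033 True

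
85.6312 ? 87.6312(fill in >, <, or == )<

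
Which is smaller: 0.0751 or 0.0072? 0.0072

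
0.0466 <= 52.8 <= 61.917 True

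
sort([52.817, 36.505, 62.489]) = [36.505, 52.817, 62.489]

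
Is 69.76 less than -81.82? No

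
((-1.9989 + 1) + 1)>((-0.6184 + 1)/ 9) False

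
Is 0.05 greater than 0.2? No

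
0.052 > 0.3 False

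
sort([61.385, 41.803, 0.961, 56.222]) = [0.961, 41.803, 56.222, 61.385]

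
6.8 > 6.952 False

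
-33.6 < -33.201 True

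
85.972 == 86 False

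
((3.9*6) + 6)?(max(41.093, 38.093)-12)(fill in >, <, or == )>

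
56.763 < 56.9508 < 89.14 True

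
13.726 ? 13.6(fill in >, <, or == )>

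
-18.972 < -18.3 True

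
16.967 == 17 False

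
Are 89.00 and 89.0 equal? Yes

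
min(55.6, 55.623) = 55.6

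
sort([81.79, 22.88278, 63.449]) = [22.88278, 63.449, 81.79]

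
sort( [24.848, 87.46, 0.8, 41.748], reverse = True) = [87.46, 41.748, 24.848, 0.8]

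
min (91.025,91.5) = 91.025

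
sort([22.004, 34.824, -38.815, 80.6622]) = [-38.815, 22.004, 34.824, 80.6622]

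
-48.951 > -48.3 False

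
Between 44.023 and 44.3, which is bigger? 44.3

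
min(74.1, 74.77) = 74.1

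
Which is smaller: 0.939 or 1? 0.939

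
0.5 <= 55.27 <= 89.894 True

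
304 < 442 True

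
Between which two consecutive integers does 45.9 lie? 45 and 46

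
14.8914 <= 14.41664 False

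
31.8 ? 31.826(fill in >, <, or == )<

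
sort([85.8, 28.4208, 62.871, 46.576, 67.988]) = [28.4208, 46.576, 62.871, 67.988, 85.8]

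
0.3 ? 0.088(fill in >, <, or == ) >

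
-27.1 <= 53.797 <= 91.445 True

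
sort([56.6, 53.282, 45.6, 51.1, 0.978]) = [0.978, 45.6, 51.1, 53.282, 56.6]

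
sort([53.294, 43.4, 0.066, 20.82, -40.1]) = [-40.1, 0.066, 20.82, 43.4, 53.294]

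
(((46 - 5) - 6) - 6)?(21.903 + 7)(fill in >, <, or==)>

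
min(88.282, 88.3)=88.282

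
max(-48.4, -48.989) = -48.4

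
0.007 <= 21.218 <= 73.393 True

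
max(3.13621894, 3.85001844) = 3.85001844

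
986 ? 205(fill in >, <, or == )>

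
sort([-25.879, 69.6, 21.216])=[-25.879, 21.216, 69.6]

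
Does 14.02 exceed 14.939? No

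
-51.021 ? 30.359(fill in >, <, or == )<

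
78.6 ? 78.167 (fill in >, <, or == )>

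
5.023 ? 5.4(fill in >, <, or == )<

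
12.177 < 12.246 True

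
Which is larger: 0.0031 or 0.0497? 0.0497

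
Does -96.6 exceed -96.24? No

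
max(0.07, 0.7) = 0.7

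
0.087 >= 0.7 False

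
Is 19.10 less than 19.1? No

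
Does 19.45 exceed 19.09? Yes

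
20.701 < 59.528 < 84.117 True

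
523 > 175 True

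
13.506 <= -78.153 False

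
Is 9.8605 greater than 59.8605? No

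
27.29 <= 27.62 True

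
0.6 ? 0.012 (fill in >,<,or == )>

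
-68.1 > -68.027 False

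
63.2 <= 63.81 True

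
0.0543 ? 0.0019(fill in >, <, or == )>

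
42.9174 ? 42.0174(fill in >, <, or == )>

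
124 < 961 True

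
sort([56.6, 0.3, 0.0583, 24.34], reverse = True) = [56.6, 24.34, 0.3, 0.0583]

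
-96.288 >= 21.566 False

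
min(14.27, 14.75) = 14.27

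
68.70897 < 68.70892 False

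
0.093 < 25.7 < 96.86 True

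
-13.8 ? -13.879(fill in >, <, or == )>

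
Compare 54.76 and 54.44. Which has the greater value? 54.76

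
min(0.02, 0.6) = 0.02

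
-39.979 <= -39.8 True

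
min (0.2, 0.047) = 0.047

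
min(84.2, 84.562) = 84.2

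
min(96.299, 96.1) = 96.1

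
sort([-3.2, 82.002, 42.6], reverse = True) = [82.002, 42.6, -3.2]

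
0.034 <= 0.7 True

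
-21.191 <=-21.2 False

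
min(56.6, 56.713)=56.6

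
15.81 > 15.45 True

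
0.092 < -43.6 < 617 False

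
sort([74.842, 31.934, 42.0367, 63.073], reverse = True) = [74.842, 63.073, 42.0367, 31.934]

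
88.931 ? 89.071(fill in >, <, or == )<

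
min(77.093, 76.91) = 76.91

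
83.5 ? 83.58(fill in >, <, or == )<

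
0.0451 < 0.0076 False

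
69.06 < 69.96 True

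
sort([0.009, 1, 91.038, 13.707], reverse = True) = [91.038, 13.707, 1, 0.009]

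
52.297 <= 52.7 True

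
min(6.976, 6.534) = 6.534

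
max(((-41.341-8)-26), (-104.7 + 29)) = -75.341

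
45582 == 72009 False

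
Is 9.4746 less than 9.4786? Yes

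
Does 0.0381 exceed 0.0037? Yes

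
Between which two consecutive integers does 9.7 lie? 9 and 10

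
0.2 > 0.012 True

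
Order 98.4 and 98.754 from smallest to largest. 98.4, 98.754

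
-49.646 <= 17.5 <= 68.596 True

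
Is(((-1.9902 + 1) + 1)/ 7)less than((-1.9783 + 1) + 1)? Yes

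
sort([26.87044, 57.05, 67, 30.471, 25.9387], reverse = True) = [67, 57.05, 30.471, 26.87044, 25.9387]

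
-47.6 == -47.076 False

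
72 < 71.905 False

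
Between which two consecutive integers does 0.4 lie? 0 and 1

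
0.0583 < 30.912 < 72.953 True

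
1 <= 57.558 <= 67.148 True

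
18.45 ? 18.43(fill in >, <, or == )>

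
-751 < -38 True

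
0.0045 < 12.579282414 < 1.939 False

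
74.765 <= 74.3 False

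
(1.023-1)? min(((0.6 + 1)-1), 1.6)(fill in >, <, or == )<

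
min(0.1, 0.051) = 0.051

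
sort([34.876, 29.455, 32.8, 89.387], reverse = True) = [89.387, 34.876, 32.8, 29.455]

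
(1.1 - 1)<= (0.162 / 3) False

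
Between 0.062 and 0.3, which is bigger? 0.3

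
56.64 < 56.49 False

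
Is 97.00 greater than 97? No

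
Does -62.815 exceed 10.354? No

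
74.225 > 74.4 False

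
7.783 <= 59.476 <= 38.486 False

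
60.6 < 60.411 False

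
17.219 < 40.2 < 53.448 True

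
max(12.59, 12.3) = 12.59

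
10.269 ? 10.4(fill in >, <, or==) <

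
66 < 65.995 False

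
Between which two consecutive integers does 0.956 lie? 0 and 1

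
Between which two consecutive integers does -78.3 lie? -79 and -78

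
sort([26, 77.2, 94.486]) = [26, 77.2, 94.486]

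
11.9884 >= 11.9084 True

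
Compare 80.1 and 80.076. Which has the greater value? 80.1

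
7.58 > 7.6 False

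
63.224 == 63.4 False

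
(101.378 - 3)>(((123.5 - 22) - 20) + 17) False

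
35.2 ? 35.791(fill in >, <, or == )<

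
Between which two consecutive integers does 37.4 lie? 37 and 38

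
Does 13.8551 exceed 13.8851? No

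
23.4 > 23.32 True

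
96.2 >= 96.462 False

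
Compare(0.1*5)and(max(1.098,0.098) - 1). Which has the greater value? (0.1*5)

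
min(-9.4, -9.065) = -9.4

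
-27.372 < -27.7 False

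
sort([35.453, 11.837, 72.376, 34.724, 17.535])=[11.837, 17.535, 34.724, 35.453, 72.376]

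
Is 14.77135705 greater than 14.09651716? Yes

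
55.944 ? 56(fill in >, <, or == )<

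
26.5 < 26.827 True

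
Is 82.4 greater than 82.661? No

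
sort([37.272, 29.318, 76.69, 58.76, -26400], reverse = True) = [76.69, 58.76, 37.272, 29.318, -26400]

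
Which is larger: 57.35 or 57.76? 57.76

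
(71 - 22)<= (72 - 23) True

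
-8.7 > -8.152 False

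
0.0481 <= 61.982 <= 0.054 False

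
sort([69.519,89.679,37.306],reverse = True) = [89.679,69.519,37.306]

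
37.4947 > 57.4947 False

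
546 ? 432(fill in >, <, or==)>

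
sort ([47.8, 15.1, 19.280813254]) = [15.1, 19.280813254, 47.8]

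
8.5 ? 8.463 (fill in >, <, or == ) >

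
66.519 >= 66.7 False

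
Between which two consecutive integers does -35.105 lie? -36 and -35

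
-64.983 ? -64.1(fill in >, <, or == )<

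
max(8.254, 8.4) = 8.4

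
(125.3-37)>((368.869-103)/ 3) False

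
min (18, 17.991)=17.991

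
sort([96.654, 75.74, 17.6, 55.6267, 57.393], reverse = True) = [96.654, 75.74, 57.393, 55.6267, 17.6]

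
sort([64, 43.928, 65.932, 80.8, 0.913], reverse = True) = [80.8, 65.932, 64, 43.928, 0.913]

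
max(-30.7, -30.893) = -30.7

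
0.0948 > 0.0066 True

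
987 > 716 True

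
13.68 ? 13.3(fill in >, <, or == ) >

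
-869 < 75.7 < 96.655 True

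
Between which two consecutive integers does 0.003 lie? 0 and 1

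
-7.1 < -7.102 False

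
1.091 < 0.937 False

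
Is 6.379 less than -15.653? No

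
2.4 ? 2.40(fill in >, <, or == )==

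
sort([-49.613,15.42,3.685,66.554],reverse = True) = [66.554,15.42,3.685,-49.613]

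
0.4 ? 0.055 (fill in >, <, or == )>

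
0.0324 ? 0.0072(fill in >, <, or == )>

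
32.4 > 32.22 True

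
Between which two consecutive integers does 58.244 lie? 58 and 59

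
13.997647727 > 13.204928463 True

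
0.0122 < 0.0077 False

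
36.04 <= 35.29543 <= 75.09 False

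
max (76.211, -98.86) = 76.211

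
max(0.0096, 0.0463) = 0.0463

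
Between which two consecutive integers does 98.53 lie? 98 and 99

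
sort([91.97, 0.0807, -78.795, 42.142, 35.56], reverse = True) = [91.97, 42.142, 35.56, 0.0807, -78.795]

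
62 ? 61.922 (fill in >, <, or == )>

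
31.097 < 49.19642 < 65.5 True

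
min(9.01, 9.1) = 9.01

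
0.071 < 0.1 True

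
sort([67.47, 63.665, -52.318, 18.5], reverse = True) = [67.47, 63.665, 18.5, -52.318]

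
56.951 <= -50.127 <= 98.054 False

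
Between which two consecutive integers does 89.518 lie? 89 and 90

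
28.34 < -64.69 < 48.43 False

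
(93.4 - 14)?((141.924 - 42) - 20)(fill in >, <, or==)<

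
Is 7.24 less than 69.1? Yes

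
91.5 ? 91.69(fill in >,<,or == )<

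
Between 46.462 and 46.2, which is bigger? 46.462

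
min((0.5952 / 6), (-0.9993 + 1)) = 0.0007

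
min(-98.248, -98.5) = -98.5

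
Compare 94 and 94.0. They are equal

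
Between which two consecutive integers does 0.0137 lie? 0 and 1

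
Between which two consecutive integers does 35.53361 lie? 35 and 36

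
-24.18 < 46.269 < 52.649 True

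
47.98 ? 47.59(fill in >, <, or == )>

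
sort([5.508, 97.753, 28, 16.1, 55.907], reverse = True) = [97.753, 55.907, 28, 16.1, 5.508]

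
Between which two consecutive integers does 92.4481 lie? 92 and 93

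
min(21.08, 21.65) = 21.08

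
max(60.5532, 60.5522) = 60.5532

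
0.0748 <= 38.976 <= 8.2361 False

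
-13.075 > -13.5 True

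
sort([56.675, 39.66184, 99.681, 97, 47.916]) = [39.66184, 47.916, 56.675, 97, 99.681]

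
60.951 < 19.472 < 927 False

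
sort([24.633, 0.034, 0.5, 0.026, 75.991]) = [0.026, 0.034, 0.5, 24.633, 75.991]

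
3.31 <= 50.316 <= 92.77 True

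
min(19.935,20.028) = 19.935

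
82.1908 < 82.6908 True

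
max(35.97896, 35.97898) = 35.97898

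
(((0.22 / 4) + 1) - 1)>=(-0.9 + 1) False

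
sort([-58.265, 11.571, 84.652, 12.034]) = [-58.265, 11.571, 12.034, 84.652]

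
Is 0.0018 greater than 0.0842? No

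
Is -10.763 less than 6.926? Yes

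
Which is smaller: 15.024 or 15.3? 15.024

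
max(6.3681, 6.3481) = 6.3681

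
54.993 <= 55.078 True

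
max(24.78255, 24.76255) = 24.78255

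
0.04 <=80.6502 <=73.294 False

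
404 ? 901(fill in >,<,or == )<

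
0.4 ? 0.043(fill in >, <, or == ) >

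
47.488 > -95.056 True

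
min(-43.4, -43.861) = -43.861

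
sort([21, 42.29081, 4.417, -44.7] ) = [-44.7, 4.417, 21, 42.29081]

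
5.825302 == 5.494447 False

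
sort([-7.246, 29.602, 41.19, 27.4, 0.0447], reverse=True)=[41.19, 29.602, 27.4, 0.0447, -7.246]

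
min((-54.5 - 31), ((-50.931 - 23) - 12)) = -85.931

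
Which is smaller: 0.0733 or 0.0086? 0.0086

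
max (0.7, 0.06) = 0.7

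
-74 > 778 False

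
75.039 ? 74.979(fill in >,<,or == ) >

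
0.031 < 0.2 True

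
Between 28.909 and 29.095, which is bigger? 29.095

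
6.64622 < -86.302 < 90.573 False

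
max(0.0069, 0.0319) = 0.0319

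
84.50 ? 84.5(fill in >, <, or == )==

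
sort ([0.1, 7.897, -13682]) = [-13682, 0.1, 7.897]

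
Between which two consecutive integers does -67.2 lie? -68 and -67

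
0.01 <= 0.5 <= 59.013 True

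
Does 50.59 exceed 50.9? No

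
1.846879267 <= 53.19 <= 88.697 True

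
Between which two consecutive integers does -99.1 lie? -100 and -99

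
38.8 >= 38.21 True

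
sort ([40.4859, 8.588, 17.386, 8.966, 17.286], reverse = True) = [40.4859, 17.386, 17.286, 8.966, 8.588]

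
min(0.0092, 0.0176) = 0.0092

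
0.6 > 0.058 True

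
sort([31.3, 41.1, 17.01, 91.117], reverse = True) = [91.117, 41.1, 31.3, 17.01]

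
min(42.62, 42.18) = 42.18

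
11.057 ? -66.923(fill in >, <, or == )>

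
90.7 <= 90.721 True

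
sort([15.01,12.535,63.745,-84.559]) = [-84.559,12.535,15.01,63.745]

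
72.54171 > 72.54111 True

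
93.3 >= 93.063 True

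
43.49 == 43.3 False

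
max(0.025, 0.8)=0.8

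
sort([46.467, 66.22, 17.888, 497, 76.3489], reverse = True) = [497, 76.3489, 66.22, 46.467, 17.888]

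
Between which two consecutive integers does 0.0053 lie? 0 and 1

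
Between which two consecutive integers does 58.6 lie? 58 and 59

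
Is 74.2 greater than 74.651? No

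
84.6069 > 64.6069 True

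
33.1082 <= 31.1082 False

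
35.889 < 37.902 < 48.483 True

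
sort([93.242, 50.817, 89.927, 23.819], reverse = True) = [93.242, 89.927, 50.817, 23.819]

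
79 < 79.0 False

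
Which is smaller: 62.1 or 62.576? 62.1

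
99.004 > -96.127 True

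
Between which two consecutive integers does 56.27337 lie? 56 and 57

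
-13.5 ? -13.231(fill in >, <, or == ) <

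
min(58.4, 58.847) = 58.4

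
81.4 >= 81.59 False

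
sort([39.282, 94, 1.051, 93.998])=[1.051, 39.282, 93.998, 94]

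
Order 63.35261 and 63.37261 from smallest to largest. 63.35261, 63.37261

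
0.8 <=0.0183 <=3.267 False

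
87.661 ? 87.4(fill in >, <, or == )>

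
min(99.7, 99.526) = 99.526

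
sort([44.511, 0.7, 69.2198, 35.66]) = [0.7, 35.66, 44.511, 69.2198]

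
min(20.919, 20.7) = 20.7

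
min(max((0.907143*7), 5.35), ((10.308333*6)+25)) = 6.350001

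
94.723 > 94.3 True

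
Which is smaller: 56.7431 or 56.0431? 56.0431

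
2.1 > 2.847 False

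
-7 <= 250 True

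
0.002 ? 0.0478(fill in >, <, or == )<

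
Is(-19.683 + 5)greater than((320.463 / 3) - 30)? No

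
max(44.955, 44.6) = 44.955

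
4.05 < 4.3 True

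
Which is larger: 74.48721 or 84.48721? 84.48721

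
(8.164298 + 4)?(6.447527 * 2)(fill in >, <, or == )<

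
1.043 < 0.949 False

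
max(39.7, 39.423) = 39.7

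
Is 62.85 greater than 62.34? Yes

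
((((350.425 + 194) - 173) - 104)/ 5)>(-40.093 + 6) True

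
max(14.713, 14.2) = 14.713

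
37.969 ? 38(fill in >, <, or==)<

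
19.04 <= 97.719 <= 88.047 False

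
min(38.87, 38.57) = 38.57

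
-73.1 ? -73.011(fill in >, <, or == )<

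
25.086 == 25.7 False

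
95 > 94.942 True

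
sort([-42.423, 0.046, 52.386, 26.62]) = [-42.423, 0.046, 26.62, 52.386]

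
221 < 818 True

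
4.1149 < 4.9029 True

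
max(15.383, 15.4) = 15.4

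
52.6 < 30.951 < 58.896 False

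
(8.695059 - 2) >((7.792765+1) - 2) False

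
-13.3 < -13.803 False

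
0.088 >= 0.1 False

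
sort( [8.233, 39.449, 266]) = [8.233, 39.449, 266]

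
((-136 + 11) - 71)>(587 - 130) False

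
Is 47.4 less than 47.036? No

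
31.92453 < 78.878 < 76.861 False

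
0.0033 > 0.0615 False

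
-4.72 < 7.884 True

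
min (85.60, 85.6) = 85.60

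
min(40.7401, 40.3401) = 40.3401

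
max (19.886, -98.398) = 19.886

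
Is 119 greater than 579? No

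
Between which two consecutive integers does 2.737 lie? 2 and 3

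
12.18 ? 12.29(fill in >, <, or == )<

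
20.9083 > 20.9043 True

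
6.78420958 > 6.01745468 True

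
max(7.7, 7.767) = 7.767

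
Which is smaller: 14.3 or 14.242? 14.242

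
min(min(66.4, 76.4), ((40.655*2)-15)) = 66.31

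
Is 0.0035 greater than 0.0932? No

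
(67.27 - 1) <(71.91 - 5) True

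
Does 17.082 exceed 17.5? No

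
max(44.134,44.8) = 44.8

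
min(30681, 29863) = 29863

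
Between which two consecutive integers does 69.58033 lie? 69 and 70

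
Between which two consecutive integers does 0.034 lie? 0 and 1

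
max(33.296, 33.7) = 33.7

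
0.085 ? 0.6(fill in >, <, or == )<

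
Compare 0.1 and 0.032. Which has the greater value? 0.1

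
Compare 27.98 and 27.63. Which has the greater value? 27.98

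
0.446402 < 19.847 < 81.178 True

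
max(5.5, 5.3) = 5.5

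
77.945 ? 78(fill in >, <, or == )<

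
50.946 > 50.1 True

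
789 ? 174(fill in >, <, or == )>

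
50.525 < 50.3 False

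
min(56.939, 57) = 56.939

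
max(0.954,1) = 1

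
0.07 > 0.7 False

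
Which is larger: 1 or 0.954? 1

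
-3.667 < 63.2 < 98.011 True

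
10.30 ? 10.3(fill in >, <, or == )==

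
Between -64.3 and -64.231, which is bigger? -64.231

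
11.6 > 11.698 False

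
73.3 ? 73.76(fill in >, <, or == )<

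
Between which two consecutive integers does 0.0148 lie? 0 and 1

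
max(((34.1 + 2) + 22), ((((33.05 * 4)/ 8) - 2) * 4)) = 58.1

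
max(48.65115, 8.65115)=48.65115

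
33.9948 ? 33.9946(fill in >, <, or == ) >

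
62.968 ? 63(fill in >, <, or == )<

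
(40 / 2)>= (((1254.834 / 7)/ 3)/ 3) True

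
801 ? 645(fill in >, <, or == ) >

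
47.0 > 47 False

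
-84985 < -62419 True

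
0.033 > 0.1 False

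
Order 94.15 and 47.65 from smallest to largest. 47.65, 94.15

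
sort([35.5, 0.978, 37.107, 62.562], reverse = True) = [62.562, 37.107, 35.5, 0.978]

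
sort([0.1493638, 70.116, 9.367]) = [0.1493638, 9.367, 70.116]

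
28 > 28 False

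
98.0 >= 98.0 True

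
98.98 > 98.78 True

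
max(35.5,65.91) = 65.91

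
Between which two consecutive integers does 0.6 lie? 0 and 1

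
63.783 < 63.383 False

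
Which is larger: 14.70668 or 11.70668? 14.70668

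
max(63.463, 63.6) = 63.6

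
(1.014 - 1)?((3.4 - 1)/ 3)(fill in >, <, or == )<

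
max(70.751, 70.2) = 70.751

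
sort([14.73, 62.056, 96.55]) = [14.73, 62.056, 96.55]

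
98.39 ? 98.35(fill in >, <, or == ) >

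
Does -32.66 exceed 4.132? No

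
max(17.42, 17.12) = 17.42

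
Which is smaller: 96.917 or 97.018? 96.917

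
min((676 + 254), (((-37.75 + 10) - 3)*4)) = -123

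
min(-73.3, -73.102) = -73.3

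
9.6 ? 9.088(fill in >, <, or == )>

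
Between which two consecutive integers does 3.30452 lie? 3 and 4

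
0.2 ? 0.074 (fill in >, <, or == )>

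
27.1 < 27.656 True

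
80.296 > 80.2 True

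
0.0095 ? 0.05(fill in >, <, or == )<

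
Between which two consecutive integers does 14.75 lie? 14 and 15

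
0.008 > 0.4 False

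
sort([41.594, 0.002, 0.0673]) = [0.002, 0.0673, 41.594]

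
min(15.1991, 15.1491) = 15.1491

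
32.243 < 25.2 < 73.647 False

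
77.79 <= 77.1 False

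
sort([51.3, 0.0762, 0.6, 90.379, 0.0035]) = [0.0035, 0.0762, 0.6, 51.3, 90.379]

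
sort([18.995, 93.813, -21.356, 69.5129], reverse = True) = [93.813, 69.5129, 18.995, -21.356]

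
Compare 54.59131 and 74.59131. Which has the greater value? 74.59131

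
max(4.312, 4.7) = 4.7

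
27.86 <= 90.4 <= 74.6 False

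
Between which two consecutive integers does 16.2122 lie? 16 and 17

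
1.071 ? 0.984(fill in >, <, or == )>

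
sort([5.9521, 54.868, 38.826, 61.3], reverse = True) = [61.3, 54.868, 38.826, 5.9521]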